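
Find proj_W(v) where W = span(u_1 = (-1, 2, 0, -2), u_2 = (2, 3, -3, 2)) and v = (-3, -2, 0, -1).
proj_W(v) = (-139/117, -163/117, 21/13, -152/117)

Set up U = [u_1 | ... | u_2] ∈ R^(4×2). The projector onto W = col(U) is P = U (U^T U)^(-1) U^T.
Compute U^T U =
  [9, 0]
  [0, 26],
and U^T v = (1, -14).
Solve U^T U · c = U^T v for the coefficients: c = (1/9, -7/13). The projection is proj_W(v) = U c.
Check: (v - proj_W(v)) · u_1 = 0  (should be 0).
Check: (v - proj_W(v)) · u_2 = 0  (should be 0).
Result: proj_W(v) = (-139/117, -163/117, 21/13, -152/117).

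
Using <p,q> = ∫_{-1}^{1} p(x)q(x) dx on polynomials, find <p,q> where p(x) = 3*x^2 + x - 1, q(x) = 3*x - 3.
<p,q> = 2

Expand the product: p(x)·q(x) = 9*x^3 - 6*x^2 - 6*x + 3.
∫_{-1}^{1} of each monomial x^k gives [2/(k+1) if k even, 0 if k odd]. Integrating term-by-term (or equivalently evaluating the antiderivative F(x) = 9*x^4/4 - 2*x^3 - 3*x^2 + 3*x at the endpoints):
  F(1) − F(−1) = 1/4 − (-7/4) = 2.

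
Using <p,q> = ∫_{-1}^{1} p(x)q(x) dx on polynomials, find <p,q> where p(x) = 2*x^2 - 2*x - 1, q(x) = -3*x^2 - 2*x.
<p,q> = 34/15

Expand the product: p(x)·q(x) = -6*x^4 + 2*x^3 + 7*x^2 + 2*x.
∫_{-1}^{1} of each monomial x^k gives [2/(k+1) if k even, 0 if k odd]. Integrating term-by-term (or equivalently evaluating the antiderivative F(x) = -6*x^5/5 + x^4/2 + 7*x^3/3 + x^2 at the endpoints):
  F(1) − F(−1) = 79/30 − (11/30) = 34/15.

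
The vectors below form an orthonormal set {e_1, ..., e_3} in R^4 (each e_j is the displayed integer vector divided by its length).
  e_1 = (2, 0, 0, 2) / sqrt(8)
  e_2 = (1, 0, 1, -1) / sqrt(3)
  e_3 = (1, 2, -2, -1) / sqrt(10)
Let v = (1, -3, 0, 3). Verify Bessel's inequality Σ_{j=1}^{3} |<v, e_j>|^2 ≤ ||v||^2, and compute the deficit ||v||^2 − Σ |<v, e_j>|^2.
Σ |<v, e_j>|^2 = 236/15; ||v||^2 = 19; deficit = 49/15

Write each e_j = u_j / sqrt(<u_j, u_j>) where u_j is the displayed integer vector. Then <v, e_j> = <v, u_j> / sqrt(<u_j, u_j>), so |<v, e_j>|^2 = <v, u_j>^2 / <u_j, u_j>.
Coefficients: <v, e_1> = 8/sqrt(8), <v, e_2> = -2/sqrt(3), <v, e_3> = -8/sqrt(10).
Square and sum: Σ |<v, e_j>|^2 = 236/15.
Compute ||v||^2 = v·v = 19.
Deficit = 19 − 236/15 = 49/15 ≥ 0, confirming Bessel's inequality. (The deficit equals ||v − Σ <v,e_j> e_j||^2, the squared distance from v to span{e_j}.)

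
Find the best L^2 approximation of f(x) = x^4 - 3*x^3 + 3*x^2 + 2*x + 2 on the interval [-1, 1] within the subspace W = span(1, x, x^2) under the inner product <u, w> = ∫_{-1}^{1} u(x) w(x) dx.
g(x) = 27*x^2/7 + x/5 + 67/35

The best approximation g ∈ W is the orthogonal projection of f onto W. Writing g = a_0 + a_1 x + a_2 x^2, the coefficients solve the normal equations G · a = b where
  G_{ij} = <φ_i, φ_j> and b_i = <f, φ_i>, with φ_0 = 1, φ_1 = x, φ_2 = x^2.
G =
  [2, 0, 2/3]
  [0, 2/3, 0]
  [2/3, 0, 2/5],
b = (32/5, 2/15, 296/105).
Solving gives a_0 = 67/35, a_1 = 1/5, a_2 = 27/7, so
  g(x) = 27*x^2/7 + x/5 + 67/35.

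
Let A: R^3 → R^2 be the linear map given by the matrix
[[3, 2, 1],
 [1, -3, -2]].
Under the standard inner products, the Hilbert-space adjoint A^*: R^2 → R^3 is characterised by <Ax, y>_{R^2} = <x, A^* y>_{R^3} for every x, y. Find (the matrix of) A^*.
A^* = A^T =
[[3, 1],
 [2, -3],
 [1, -2]]

For real matrices with standard dot products, the defining identity <Ax, y> = <x, A^* y> gives (Ax)^T y = x^T (A^*) y, i.e. x^T A^T y = x^T (A^*) y. Since this holds for all x, y, we must have A^* = A^T. Therefore
A^* =
[[3, 1],
 [2, -3],
 [1, -2]].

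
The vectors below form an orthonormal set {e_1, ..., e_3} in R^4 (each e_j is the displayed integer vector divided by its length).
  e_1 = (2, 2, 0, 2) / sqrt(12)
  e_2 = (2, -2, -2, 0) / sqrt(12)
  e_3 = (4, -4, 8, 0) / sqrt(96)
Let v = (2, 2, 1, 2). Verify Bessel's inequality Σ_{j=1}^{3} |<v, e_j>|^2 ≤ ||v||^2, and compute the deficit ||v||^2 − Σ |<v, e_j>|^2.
Σ |<v, e_j>|^2 = 13; ||v||^2 = 13; deficit = 0

Write each e_j = u_j / sqrt(<u_j, u_j>) where u_j is the displayed integer vector. Then <v, e_j> = <v, u_j> / sqrt(<u_j, u_j>), so |<v, e_j>|^2 = <v, u_j>^2 / <u_j, u_j>.
Coefficients: <v, e_1> = 12/sqrt(12), <v, e_2> = -2/sqrt(12), <v, e_3> = 8/sqrt(96).
Square and sum: Σ |<v, e_j>|^2 = 13.
Compute ||v||^2 = v·v = 13.
Deficit = 13 − 13 = 0 ≥ 0, confirming Bessel's inequality. (The deficit equals ||v − Σ <v,e_j> e_j||^2, the squared distance from v to span{e_j}.)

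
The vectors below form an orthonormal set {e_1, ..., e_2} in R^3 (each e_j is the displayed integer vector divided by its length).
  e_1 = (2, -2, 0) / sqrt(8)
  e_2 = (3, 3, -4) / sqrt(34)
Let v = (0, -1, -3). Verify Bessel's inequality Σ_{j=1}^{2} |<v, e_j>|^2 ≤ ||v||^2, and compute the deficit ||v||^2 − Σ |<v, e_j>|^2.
Σ |<v, e_j>|^2 = 49/17; ||v||^2 = 10; deficit = 121/17

Write each e_j = u_j / sqrt(<u_j, u_j>) where u_j is the displayed integer vector. Then <v, e_j> = <v, u_j> / sqrt(<u_j, u_j>), so |<v, e_j>|^2 = <v, u_j>^2 / <u_j, u_j>.
Coefficients: <v, e_1> = 2/sqrt(8), <v, e_2> = 9/sqrt(34).
Square and sum: Σ |<v, e_j>|^2 = 49/17.
Compute ||v||^2 = v·v = 10.
Deficit = 10 − 49/17 = 121/17 ≥ 0, confirming Bessel's inequality. (The deficit equals ||v − Σ <v,e_j> e_j||^2, the squared distance from v to span{e_j}.)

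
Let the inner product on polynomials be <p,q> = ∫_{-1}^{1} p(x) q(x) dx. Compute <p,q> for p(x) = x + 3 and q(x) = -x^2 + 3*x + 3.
<p,q> = 18

Expand the product: p(x)·q(x) = -x^3 + 12*x + 9.
∫_{-1}^{1} of each monomial x^k gives [2/(k+1) if k even, 0 if k odd]. Integrating term-by-term (or equivalently evaluating the antiderivative F(x) = -x^4/4 + 6*x^2 + 9*x at the endpoints):
  F(1) − F(−1) = 59/4 − (-13/4) = 18.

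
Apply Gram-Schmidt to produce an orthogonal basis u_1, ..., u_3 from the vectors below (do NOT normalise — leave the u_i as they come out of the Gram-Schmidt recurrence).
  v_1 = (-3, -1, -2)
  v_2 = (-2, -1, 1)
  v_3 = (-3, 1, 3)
Orthogonal basis:
  u_1 = (-3, -1, -2)
  u_2 = (-13/14, -9/14, 12/7)
  u_3 = (-57/59, 133/59, 19/59)

Apply the Gram-Schmidt recurrence
  u_1 = v_1
  u_i = v_i − Σ_{j<i} ((v_i · u_j) / (u_j · u_j)) · u_j.

Step by step this gives:
  u_1 = (-3, -1, -2)
  u_2 = (-13/14, -9/14, 12/7)
  u_3 = (-57/59, 133/59, 19/59)

Orthogonality check:
  u_2 · u_1 = 0 (should be 0)
  u_3 · u_1 = 0 (should be 0)
  u_3 · u_2 = 0 (should be 0)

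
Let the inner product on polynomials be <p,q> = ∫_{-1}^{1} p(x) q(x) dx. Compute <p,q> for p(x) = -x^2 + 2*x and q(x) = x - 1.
<p,q> = 2

Expand the product: p(x)·q(x) = -x^3 + 3*x^2 - 2*x.
∫_{-1}^{1} of each monomial x^k gives [2/(k+1) if k even, 0 if k odd]. Integrating term-by-term (or equivalently evaluating the antiderivative F(x) = -x^4/4 + x^3 - x^2 at the endpoints):
  F(1) − F(−1) = -1/4 − (-9/4) = 2.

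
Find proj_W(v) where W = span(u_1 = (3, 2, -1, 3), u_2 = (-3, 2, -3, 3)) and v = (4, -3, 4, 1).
proj_W(v) = (375/83, -78/83, 203/83, -117/83)

Set up U = [u_1 | ... | u_2] ∈ R^(4×2). The projector onto W = col(U) is P = U (U^T U)^(-1) U^T.
Compute U^T U =
  [23, 7]
  [7, 31],
and U^T v = (5, -27).
Solve U^T U · c = U^T v for the coefficients: c = (43/83, -82/83). The projection is proj_W(v) = U c.
Check: (v - proj_W(v)) · u_1 = 0  (should be 0).
Check: (v - proj_W(v)) · u_2 = 0  (should be 0).
Result: proj_W(v) = (375/83, -78/83, 203/83, -117/83).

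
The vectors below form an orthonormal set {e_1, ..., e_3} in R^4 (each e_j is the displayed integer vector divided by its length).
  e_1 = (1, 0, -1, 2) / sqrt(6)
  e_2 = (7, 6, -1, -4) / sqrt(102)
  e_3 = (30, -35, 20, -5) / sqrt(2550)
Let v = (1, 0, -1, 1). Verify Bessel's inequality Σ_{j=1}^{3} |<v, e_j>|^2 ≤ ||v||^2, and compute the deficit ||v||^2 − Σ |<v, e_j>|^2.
Σ |<v, e_j>|^2 = 17/6; ||v||^2 = 3; deficit = 1/6

Write each e_j = u_j / sqrt(<u_j, u_j>) where u_j is the displayed integer vector. Then <v, e_j> = <v, u_j> / sqrt(<u_j, u_j>), so |<v, e_j>|^2 = <v, u_j>^2 / <u_j, u_j>.
Coefficients: <v, e_1> = 4/sqrt(6), <v, e_2> = 4/sqrt(102), <v, e_3> = 5/sqrt(2550).
Square and sum: Σ |<v, e_j>|^2 = 17/6.
Compute ||v||^2 = v·v = 3.
Deficit = 3 − 17/6 = 1/6 ≥ 0, confirming Bessel's inequality. (The deficit equals ||v − Σ <v,e_j> e_j||^2, the squared distance from v to span{e_j}.)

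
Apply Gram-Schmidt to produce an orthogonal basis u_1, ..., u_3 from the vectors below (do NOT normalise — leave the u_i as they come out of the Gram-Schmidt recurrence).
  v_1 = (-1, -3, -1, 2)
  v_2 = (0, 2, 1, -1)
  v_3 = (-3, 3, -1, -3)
Orthogonal basis:
  u_1 = (-1, -3, -1, 2)
  u_2 = (-3/5, 1/5, 2/5, 1/5)
  u_3 = (-7/3, 1/3, -8/3, -2)

Apply the Gram-Schmidt recurrence
  u_1 = v_1
  u_i = v_i − Σ_{j<i} ((v_i · u_j) / (u_j · u_j)) · u_j.

Step by step this gives:
  u_1 = (-1, -3, -1, 2)
  u_2 = (-3/5, 1/5, 2/5, 1/5)
  u_3 = (-7/3, 1/3, -8/3, -2)

Orthogonality check:
  u_2 · u_1 = 0 (should be 0)
  u_3 · u_1 = 0 (should be 0)
  u_3 · u_2 = 0 (should be 0)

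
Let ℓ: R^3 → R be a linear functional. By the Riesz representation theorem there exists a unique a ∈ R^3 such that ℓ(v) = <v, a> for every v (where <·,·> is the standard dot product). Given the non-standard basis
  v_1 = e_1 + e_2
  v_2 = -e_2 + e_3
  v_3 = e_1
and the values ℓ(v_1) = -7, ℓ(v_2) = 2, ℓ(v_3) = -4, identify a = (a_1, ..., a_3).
a = (-4, -3, -1)

Write a = (a_1, ..., a_3) in the standard basis. For each basis vector v_i, ℓ(v_i) = <v_i, a> is a linear equation in the a_j's. Collect the n equations into a matrix system V a = ℓ, where row i of V is v_i (expressed in the standard basis). Since V is invertible (lower-triangular with 1s on the diagonal, up to permutation), solve by back-substitution:
  V =
[[1, 1, 0],
 [0, -1, 1],
 [1, 0, 0]]
  V a = (-7, 2, -4)
Solving gives a = (-4, -3, -1).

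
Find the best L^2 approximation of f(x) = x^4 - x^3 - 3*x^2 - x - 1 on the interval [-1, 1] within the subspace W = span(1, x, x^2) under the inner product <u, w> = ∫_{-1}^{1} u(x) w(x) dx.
g(x) = -15*x^2/7 - 8*x/5 - 38/35

The best approximation g ∈ W is the orthogonal projection of f onto W. Writing g = a_0 + a_1 x + a_2 x^2, the coefficients solve the normal equations G · a = b where
  G_{ij} = <φ_i, φ_j> and b_i = <f, φ_i>, with φ_0 = 1, φ_1 = x, φ_2 = x^2.
G =
  [2, 0, 2/3]
  [0, 2/3, 0]
  [2/3, 0, 2/5],
b = (-18/5, -16/15, -166/105).
Solving gives a_0 = -38/35, a_1 = -8/5, a_2 = -15/7, so
  g(x) = -15*x^2/7 - 8*x/5 - 38/35.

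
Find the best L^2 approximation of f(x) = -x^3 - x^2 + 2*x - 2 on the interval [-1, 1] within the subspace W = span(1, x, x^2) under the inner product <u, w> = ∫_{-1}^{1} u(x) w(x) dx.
g(x) = -x^2 + 7*x/5 - 2

The best approximation g ∈ W is the orthogonal projection of f onto W. Writing g = a_0 + a_1 x + a_2 x^2, the coefficients solve the normal equations G · a = b where
  G_{ij} = <φ_i, φ_j> and b_i = <f, φ_i>, with φ_0 = 1, φ_1 = x, φ_2 = x^2.
G =
  [2, 0, 2/3]
  [0, 2/3, 0]
  [2/3, 0, 2/5],
b = (-14/3, 14/15, -26/15).
Solving gives a_0 = -2, a_1 = 7/5, a_2 = -1, so
  g(x) = -x^2 + 7*x/5 - 2.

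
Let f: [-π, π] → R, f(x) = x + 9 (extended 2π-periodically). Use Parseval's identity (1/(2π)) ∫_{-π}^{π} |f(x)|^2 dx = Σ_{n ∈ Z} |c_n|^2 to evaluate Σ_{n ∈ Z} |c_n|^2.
Σ |c_n|^2 = π^2/3 + 81

Expand and integrate term by term over [-π, π]:
  ∫ (x)^2 dx = 1·(2π^3/3); ∫ 2·1·(9)·x dx = 0 (odd integrand); ∫ 9^2 dx = 81·2π.
So (1/(2π)) ∫_{-π}^{π} (x + 9)^2 dx = 1π^2/3 + 81 = π^2/3 + 81.
Parseval ⇒ Σ |c_n|^2 = π^2/3 + 81.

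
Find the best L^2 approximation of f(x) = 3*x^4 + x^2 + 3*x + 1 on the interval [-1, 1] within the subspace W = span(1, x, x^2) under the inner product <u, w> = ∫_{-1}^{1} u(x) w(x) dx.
g(x) = 25*x^2/7 + 3*x + 26/35

The best approximation g ∈ W is the orthogonal projection of f onto W. Writing g = a_0 + a_1 x + a_2 x^2, the coefficients solve the normal equations G · a = b where
  G_{ij} = <φ_i, φ_j> and b_i = <f, φ_i>, with φ_0 = 1, φ_1 = x, φ_2 = x^2.
G =
  [2, 0, 2/3]
  [0, 2/3, 0]
  [2/3, 0, 2/5],
b = (58/15, 2, 202/105).
Solving gives a_0 = 26/35, a_1 = 3, a_2 = 25/7, so
  g(x) = 25*x^2/7 + 3*x + 26/35.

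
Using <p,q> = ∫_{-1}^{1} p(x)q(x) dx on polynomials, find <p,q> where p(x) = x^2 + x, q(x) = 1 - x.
<p,q> = 0

Expand the product: p(x)·q(x) = -x^3 + x.
∫_{-1}^{1} of each monomial x^k gives [2/(k+1) if k even, 0 if k odd]. Integrating term-by-term (or equivalently evaluating the antiderivative F(x) = -x^4/4 + x^2/2 at the endpoints):
  F(1) − F(−1) = 1/4 − (1/4) = 0.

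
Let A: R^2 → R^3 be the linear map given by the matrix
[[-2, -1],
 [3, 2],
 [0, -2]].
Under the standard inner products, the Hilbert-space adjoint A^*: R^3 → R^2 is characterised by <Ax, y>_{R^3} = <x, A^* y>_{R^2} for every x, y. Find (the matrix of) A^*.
A^* = A^T =
[[-2, 3, 0],
 [-1, 2, -2]]

For real matrices with standard dot products, the defining identity <Ax, y> = <x, A^* y> gives (Ax)^T y = x^T (A^*) y, i.e. x^T A^T y = x^T (A^*) y. Since this holds for all x, y, we must have A^* = A^T. Therefore
A^* =
[[-2, 3, 0],
 [-1, 2, -2]].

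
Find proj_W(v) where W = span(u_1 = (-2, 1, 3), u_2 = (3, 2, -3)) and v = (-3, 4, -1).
proj_W(v) = (-3/139, 418/139, 183/139)

Set up U = [u_1 | ... | u_2] ∈ R^(3×2). The projector onto W = col(U) is P = U (U^T U)^(-1) U^T.
Compute U^T U =
  [14, -13]
  [-13, 22],
and U^T v = (7, 2).
Solve U^T U · c = U^T v for the coefficients: c = (180/139, 119/139). The projection is proj_W(v) = U c.
Check: (v - proj_W(v)) · u_1 = 0  (should be 0).
Check: (v - proj_W(v)) · u_2 = 0  (should be 0).
Result: proj_W(v) = (-3/139, 418/139, 183/139).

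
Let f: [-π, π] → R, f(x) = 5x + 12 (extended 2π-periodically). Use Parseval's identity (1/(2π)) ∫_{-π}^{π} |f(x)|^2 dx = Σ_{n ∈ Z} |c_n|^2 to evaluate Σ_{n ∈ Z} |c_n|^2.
Σ |c_n|^2 = 25π^2/3 + 144

Expand and integrate term by term over [-π, π]:
  ∫ (5x)^2 dx = 25·(2π^3/3); ∫ 2·5·(12)·x dx = 0 (odd integrand); ∫ 12^2 dx = 144·2π.
So (1/(2π)) ∫_{-π}^{π} (5x + 12)^2 dx = 25π^2/3 + 144 = 25π^2/3 + 144.
Parseval ⇒ Σ |c_n|^2 = 25π^2/3 + 144.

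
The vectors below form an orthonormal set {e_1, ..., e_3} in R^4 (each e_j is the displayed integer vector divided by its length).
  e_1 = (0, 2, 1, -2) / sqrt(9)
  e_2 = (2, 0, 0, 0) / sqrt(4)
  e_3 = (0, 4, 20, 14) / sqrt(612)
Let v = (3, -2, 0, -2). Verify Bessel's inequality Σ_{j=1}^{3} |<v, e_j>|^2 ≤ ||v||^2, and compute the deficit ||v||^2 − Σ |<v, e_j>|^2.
Σ |<v, e_j>|^2 = 189/17; ||v||^2 = 17; deficit = 100/17

Write each e_j = u_j / sqrt(<u_j, u_j>) where u_j is the displayed integer vector. Then <v, e_j> = <v, u_j> / sqrt(<u_j, u_j>), so |<v, e_j>|^2 = <v, u_j>^2 / <u_j, u_j>.
Coefficients: <v, e_1> = 0/sqrt(9), <v, e_2> = 6/sqrt(4), <v, e_3> = -36/sqrt(612).
Square and sum: Σ |<v, e_j>|^2 = 189/17.
Compute ||v||^2 = v·v = 17.
Deficit = 17 − 189/17 = 100/17 ≥ 0, confirming Bessel's inequality. (The deficit equals ||v − Σ <v,e_j> e_j||^2, the squared distance from v to span{e_j}.)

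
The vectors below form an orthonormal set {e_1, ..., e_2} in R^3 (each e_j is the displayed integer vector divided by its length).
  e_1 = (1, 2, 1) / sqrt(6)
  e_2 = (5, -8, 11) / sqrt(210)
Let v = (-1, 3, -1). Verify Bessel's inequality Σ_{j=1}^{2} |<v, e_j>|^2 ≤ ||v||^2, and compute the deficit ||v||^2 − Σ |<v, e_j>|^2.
Σ |<v, e_j>|^2 = 72/7; ||v||^2 = 11; deficit = 5/7

Write each e_j = u_j / sqrt(<u_j, u_j>) where u_j is the displayed integer vector. Then <v, e_j> = <v, u_j> / sqrt(<u_j, u_j>), so |<v, e_j>|^2 = <v, u_j>^2 / <u_j, u_j>.
Coefficients: <v, e_1> = 4/sqrt(6), <v, e_2> = -40/sqrt(210).
Square and sum: Σ |<v, e_j>|^2 = 72/7.
Compute ||v||^2 = v·v = 11.
Deficit = 11 − 72/7 = 5/7 ≥ 0, confirming Bessel's inequality. (The deficit equals ||v − Σ <v,e_j> e_j||^2, the squared distance from v to span{e_j}.)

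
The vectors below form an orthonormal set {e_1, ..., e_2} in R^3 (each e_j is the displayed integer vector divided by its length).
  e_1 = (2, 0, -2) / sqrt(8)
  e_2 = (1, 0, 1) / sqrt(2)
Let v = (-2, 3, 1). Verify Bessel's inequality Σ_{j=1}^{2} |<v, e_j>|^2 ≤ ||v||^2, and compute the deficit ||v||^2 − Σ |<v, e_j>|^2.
Σ |<v, e_j>|^2 = 5; ||v||^2 = 14; deficit = 9

Write each e_j = u_j / sqrt(<u_j, u_j>) where u_j is the displayed integer vector. Then <v, e_j> = <v, u_j> / sqrt(<u_j, u_j>), so |<v, e_j>|^2 = <v, u_j>^2 / <u_j, u_j>.
Coefficients: <v, e_1> = -6/sqrt(8), <v, e_2> = -1/sqrt(2).
Square and sum: Σ |<v, e_j>|^2 = 5.
Compute ||v||^2 = v·v = 14.
Deficit = 14 − 5 = 9 ≥ 0, confirming Bessel's inequality. (The deficit equals ||v − Σ <v,e_j> e_j||^2, the squared distance from v to span{e_j}.)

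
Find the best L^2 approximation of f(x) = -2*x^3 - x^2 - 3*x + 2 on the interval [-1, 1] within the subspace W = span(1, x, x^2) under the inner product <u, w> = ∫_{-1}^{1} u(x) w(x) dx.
g(x) = -x^2 - 21*x/5 + 2

The best approximation g ∈ W is the orthogonal projection of f onto W. Writing g = a_0 + a_1 x + a_2 x^2, the coefficients solve the normal equations G · a = b where
  G_{ij} = <φ_i, φ_j> and b_i = <f, φ_i>, with φ_0 = 1, φ_1 = x, φ_2 = x^2.
G =
  [2, 0, 2/3]
  [0, 2/3, 0]
  [2/3, 0, 2/5],
b = (10/3, -14/5, 14/15).
Solving gives a_0 = 2, a_1 = -21/5, a_2 = -1, so
  g(x) = -x^2 - 21*x/5 + 2.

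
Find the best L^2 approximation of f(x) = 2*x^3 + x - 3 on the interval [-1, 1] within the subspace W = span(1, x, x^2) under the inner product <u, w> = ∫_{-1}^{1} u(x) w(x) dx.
g(x) = 11*x/5 - 3

The best approximation g ∈ W is the orthogonal projection of f onto W. Writing g = a_0 + a_1 x + a_2 x^2, the coefficients solve the normal equations G · a = b where
  G_{ij} = <φ_i, φ_j> and b_i = <f, φ_i>, with φ_0 = 1, φ_1 = x, φ_2 = x^2.
G =
  [2, 0, 2/3]
  [0, 2/3, 0]
  [2/3, 0, 2/5],
b = (-6, 22/15, -2).
Solving gives a_0 = -3, a_1 = 11/5, a_2 = 0, so
  g(x) = 11*x/5 - 3.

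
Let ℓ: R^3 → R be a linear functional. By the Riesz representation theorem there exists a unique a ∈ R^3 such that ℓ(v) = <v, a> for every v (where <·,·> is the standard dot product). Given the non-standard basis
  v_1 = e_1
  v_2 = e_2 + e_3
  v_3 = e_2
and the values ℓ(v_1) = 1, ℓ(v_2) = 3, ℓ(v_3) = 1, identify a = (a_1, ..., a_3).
a = (1, 1, 2)

Write a = (a_1, ..., a_3) in the standard basis. For each basis vector v_i, ℓ(v_i) = <v_i, a> is a linear equation in the a_j's. Collect the n equations into a matrix system V a = ℓ, where row i of V is v_i (expressed in the standard basis). Since V is invertible (lower-triangular with 1s on the diagonal, up to permutation), solve by back-substitution:
  V =
[[1, 0, 0],
 [0, 1, 1],
 [0, 1, 0]]
  V a = (1, 3, 1)
Solving gives a = (1, 1, 2).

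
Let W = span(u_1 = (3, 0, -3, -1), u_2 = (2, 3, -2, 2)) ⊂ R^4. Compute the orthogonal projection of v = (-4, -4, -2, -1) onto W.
proj_W(v) = (-359/299, -876/299, 359/299, -659/299)

Set up U = [u_1 | ... | u_2] ∈ R^(4×2). The projector onto W = col(U) is P = U (U^T U)^(-1) U^T.
Compute U^T U =
  [19, 10]
  [10, 21],
and U^T v = (-5, -18).
Solve U^T U · c = U^T v for the coefficients: c = (75/299, -292/299). The projection is proj_W(v) = U c.
Check: (v - proj_W(v)) · u_1 = 0  (should be 0).
Check: (v - proj_W(v)) · u_2 = 0  (should be 0).
Result: proj_W(v) = (-359/299, -876/299, 359/299, -659/299).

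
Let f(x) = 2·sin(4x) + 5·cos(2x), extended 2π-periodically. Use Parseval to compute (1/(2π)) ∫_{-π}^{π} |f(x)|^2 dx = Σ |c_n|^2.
Σ |c_n|^2 = 29/2

Expand |f|^2 and use orthogonality of {sin(nx), cos(mx)} on [-π, π]:
  ∫_{-π}^{π} sin(nx)^2 dx = π, ∫ cos(mx)^2 dx = π, and cross terms integrate to 0.
So ∫_{-π}^{π} f(x)^2 dx = 2^2 · π + 5^2 · π = (4 + 25)π.
Divide by 2π: (4 + 25)/2 = 29/2.
By Parseval, this equals Σ |c_n|^2.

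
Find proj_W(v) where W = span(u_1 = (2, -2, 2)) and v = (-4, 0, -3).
proj_W(v) = (-7/3, 7/3, -7/3)

Set up U = [u_1 | ... | u_1] ∈ R^(3×1). The projector onto W = col(U) is P = U (U^T U)^(-1) U^T.
Compute U^T U =
  [12],
and U^T v = (-14).
Solve U^T U · c = U^T v for the coefficients: c = (-7/6). The projection is proj_W(v) = U c.
Check: (v - proj_W(v)) · u_1 = 0  (should be 0).
Result: proj_W(v) = (-7/3, 7/3, -7/3).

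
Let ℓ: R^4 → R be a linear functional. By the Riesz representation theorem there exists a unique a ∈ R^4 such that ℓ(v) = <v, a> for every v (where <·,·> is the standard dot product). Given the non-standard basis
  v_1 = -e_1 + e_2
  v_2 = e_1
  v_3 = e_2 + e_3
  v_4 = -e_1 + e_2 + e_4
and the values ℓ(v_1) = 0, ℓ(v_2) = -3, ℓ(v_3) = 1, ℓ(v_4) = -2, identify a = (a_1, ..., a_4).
a = (-3, -3, 4, -2)

Write a = (a_1, ..., a_4) in the standard basis. For each basis vector v_i, ℓ(v_i) = <v_i, a> is a linear equation in the a_j's. Collect the n equations into a matrix system V a = ℓ, where row i of V is v_i (expressed in the standard basis). Since V is invertible (lower-triangular with 1s on the diagonal, up to permutation), solve by back-substitution:
  V =
[[-1, 1, 0, 0],
 [1, 0, 0, 0],
 [0, 1, 1, 0],
 [-1, 1, 0, 1]]
  V a = (0, -3, 1, -2)
Solving gives a = (-3, -3, 4, -2).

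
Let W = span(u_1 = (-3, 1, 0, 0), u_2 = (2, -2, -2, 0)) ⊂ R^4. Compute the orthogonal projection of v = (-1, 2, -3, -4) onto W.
proj_W(v) = (-25/14, -5/14, -10/7, 0)

Set up U = [u_1 | ... | u_2] ∈ R^(4×2). The projector onto W = col(U) is P = U (U^T U)^(-1) U^T.
Compute U^T U =
  [10, -8]
  [-8, 12],
and U^T v = (5, 0).
Solve U^T U · c = U^T v for the coefficients: c = (15/14, 5/7). The projection is proj_W(v) = U c.
Check: (v - proj_W(v)) · u_1 = 0  (should be 0).
Check: (v - proj_W(v)) · u_2 = 0  (should be 0).
Result: proj_W(v) = (-25/14, -5/14, -10/7, 0).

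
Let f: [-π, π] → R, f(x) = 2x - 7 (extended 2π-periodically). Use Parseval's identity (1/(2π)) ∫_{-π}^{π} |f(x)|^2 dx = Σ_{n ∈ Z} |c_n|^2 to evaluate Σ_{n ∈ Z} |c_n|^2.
Σ |c_n|^2 = 4π^2/3 + 49

Expand and integrate term by term over [-π, π]:
  ∫ (2x)^2 dx = 4·(2π^3/3); ∫ 2·2·(-7)·x dx = 0 (odd integrand); ∫ (-7)^2 dx = 49·2π.
So (1/(2π)) ∫_{-π}^{π} (2x - 7)^2 dx = 4π^2/3 + 49 = 4π^2/3 + 49.
Parseval ⇒ Σ |c_n|^2 = 4π^2/3 + 49.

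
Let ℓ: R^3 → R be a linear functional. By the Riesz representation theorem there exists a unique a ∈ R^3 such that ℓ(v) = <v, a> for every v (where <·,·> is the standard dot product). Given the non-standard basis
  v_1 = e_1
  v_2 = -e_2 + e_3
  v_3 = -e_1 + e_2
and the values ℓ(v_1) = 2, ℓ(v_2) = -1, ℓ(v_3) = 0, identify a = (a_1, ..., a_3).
a = (2, 2, 1)

Write a = (a_1, ..., a_3) in the standard basis. For each basis vector v_i, ℓ(v_i) = <v_i, a> is a linear equation in the a_j's. Collect the n equations into a matrix system V a = ℓ, where row i of V is v_i (expressed in the standard basis). Since V is invertible (lower-triangular with 1s on the diagonal, up to permutation), solve by back-substitution:
  V =
[[1, 0, 0],
 [0, -1, 1],
 [-1, 1, 0]]
  V a = (2, -1, 0)
Solving gives a = (2, 2, 1).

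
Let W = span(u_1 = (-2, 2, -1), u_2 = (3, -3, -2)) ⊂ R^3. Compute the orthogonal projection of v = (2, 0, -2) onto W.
proj_W(v) = (1, -1, -2)

Set up U = [u_1 | ... | u_2] ∈ R^(3×2). The projector onto W = col(U) is P = U (U^T U)^(-1) U^T.
Compute U^T U =
  [9, -10]
  [-10, 22],
and U^T v = (-2, 10).
Solve U^T U · c = U^T v for the coefficients: c = (4/7, 5/7). The projection is proj_W(v) = U c.
Check: (v - proj_W(v)) · u_1 = 0  (should be 0).
Check: (v - proj_W(v)) · u_2 = 0  (should be 0).
Result: proj_W(v) = (1, -1, -2).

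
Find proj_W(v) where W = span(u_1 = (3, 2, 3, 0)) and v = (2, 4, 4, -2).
proj_W(v) = (39/11, 26/11, 39/11, 0)

Set up U = [u_1 | ... | u_1] ∈ R^(4×1). The projector onto W = col(U) is P = U (U^T U)^(-1) U^T.
Compute U^T U =
  [22],
and U^T v = (26).
Solve U^T U · c = U^T v for the coefficients: c = (13/11). The projection is proj_W(v) = U c.
Check: (v - proj_W(v)) · u_1 = 0  (should be 0).
Result: proj_W(v) = (39/11, 26/11, 39/11, 0).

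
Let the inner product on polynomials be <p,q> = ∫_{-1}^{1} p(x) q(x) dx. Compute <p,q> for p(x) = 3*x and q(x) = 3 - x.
<p,q> = -2

Expand the product: p(x)·q(x) = -3*x^2 + 9*x.
∫_{-1}^{1} of each monomial x^k gives [2/(k+1) if k even, 0 if k odd]. Integrating term-by-term (or equivalently evaluating the antiderivative F(x) = -x^3 + 9*x^2/2 at the endpoints):
  F(1) − F(−1) = 7/2 − (11/2) = -2.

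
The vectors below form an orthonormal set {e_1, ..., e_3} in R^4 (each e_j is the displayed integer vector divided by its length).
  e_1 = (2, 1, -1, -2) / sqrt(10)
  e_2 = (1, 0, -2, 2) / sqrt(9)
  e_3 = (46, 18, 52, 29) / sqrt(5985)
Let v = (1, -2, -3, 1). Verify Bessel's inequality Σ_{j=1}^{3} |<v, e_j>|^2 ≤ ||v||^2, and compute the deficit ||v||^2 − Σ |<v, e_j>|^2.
Σ |<v, e_j>|^2 = 3029/266; ||v||^2 = 15; deficit = 961/266

Write each e_j = u_j / sqrt(<u_j, u_j>) where u_j is the displayed integer vector. Then <v, e_j> = <v, u_j> / sqrt(<u_j, u_j>), so |<v, e_j>|^2 = <v, u_j>^2 / <u_j, u_j>.
Coefficients: <v, e_1> = 1/sqrt(10), <v, e_2> = 9/sqrt(9), <v, e_3> = -117/sqrt(5985).
Square and sum: Σ |<v, e_j>|^2 = 3029/266.
Compute ||v||^2 = v·v = 15.
Deficit = 15 − 3029/266 = 961/266 ≥ 0, confirming Bessel's inequality. (The deficit equals ||v − Σ <v,e_j> e_j||^2, the squared distance from v to span{e_j}.)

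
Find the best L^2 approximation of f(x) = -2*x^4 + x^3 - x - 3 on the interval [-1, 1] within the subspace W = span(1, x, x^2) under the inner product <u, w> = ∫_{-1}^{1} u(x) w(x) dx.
g(x) = -12*x^2/7 - 2*x/5 - 99/35

The best approximation g ∈ W is the orthogonal projection of f onto W. Writing g = a_0 + a_1 x + a_2 x^2, the coefficients solve the normal equations G · a = b where
  G_{ij} = <φ_i, φ_j> and b_i = <f, φ_i>, with φ_0 = 1, φ_1 = x, φ_2 = x^2.
G =
  [2, 0, 2/3]
  [0, 2/3, 0]
  [2/3, 0, 2/5],
b = (-34/5, -4/15, -18/7).
Solving gives a_0 = -99/35, a_1 = -2/5, a_2 = -12/7, so
  g(x) = -12*x^2/7 - 2*x/5 - 99/35.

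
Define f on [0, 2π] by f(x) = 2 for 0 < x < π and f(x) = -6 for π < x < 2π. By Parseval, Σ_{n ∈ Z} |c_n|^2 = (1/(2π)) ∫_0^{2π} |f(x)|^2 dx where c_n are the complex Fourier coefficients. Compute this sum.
Σ |c_n|^2 = 20

Parseval equates the L^2 energy of f (normalised by 1/(2π)) with the ℓ^2 sum of its Fourier coefficients: (1/(2π)) ∫_0^{2π} |f|^2 = Σ |c_n|^2.
Compute the left side: (1/(2π)) [∫_0^π 2^2 dx + ∫_π^{2π} (-6)^2 dx] = (1/(2π)) · (4π + 36π) = (4 + 36)/2 = 20.
So Σ_{n ∈ Z} |c_n|^2 = 20.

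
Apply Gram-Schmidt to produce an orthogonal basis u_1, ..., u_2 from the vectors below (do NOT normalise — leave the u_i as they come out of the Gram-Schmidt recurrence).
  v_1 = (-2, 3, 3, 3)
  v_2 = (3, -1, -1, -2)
Orthogonal basis:
  u_1 = (-2, 3, 3, 3)
  u_2 = (57/31, 23/31, 23/31, -8/31)

Apply the Gram-Schmidt recurrence
  u_1 = v_1
  u_i = v_i − Σ_{j<i} ((v_i · u_j) / (u_j · u_j)) · u_j.

Step by step this gives:
  u_1 = (-2, 3, 3, 3)
  u_2 = (57/31, 23/31, 23/31, -8/31)

Orthogonality check:
  u_2 · u_1 = 0 (should be 0)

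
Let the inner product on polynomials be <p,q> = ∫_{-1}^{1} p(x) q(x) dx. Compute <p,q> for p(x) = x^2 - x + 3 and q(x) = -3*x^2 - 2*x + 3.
<p,q> = 212/15

Expand the product: p(x)·q(x) = -3*x^4 + x^3 - 4*x^2 - 9*x + 9.
∫_{-1}^{1} of each monomial x^k gives [2/(k+1) if k even, 0 if k odd]. Integrating term-by-term (or equivalently evaluating the antiderivative F(x) = -3*x^5/5 + x^4/4 - 4*x^3/3 - 9*x^2/2 + 9*x at the endpoints):
  F(1) − F(−1) = 169/60 − (-679/60) = 212/15.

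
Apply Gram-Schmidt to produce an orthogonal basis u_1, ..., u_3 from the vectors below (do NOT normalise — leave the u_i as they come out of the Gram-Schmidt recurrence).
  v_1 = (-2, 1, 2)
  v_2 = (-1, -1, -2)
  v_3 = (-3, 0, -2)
Orthogonal basis:
  u_1 = (-2, 1, 2)
  u_2 = (-5/3, -2/3, -4/3)
  u_3 = (0, 4/5, -2/5)

Apply the Gram-Schmidt recurrence
  u_1 = v_1
  u_i = v_i − Σ_{j<i} ((v_i · u_j) / (u_j · u_j)) · u_j.

Step by step this gives:
  u_1 = (-2, 1, 2)
  u_2 = (-5/3, -2/3, -4/3)
  u_3 = (0, 4/5, -2/5)

Orthogonality check:
  u_2 · u_1 = 0 (should be 0)
  u_3 · u_1 = 0 (should be 0)
  u_3 · u_2 = 0 (should be 0)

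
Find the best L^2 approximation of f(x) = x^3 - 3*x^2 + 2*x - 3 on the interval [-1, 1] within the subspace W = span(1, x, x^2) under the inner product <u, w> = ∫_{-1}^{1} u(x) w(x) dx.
g(x) = -3*x^2 + 13*x/5 - 3

The best approximation g ∈ W is the orthogonal projection of f onto W. Writing g = a_0 + a_1 x + a_2 x^2, the coefficients solve the normal equations G · a = b where
  G_{ij} = <φ_i, φ_j> and b_i = <f, φ_i>, with φ_0 = 1, φ_1 = x, φ_2 = x^2.
G =
  [2, 0, 2/3]
  [0, 2/3, 0]
  [2/3, 0, 2/5],
b = (-8, 26/15, -16/5).
Solving gives a_0 = -3, a_1 = 13/5, a_2 = -3, so
  g(x) = -3*x^2 + 13*x/5 - 3.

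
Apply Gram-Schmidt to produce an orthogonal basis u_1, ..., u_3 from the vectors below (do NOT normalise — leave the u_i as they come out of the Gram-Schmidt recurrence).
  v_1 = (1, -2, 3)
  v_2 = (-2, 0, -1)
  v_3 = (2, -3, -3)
Orthogonal basis:
  u_1 = (1, -2, 3)
  u_2 = (-23/14, -5/7, 1/14)
  u_3 = (62/45, -31/9, -124/45)

Apply the Gram-Schmidt recurrence
  u_1 = v_1
  u_i = v_i − Σ_{j<i} ((v_i · u_j) / (u_j · u_j)) · u_j.

Step by step this gives:
  u_1 = (1, -2, 3)
  u_2 = (-23/14, -5/7, 1/14)
  u_3 = (62/45, -31/9, -124/45)

Orthogonality check:
  u_2 · u_1 = 0 (should be 0)
  u_3 · u_1 = 0 (should be 0)
  u_3 · u_2 = 0 (should be 0)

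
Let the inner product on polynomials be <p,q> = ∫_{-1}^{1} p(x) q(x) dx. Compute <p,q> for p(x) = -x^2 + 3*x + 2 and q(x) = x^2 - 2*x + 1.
<p,q> = 4/15

Expand the product: p(x)·q(x) = -x^4 + 5*x^3 - 5*x^2 - x + 2.
∫_{-1}^{1} of each monomial x^k gives [2/(k+1) if k even, 0 if k odd]. Integrating term-by-term (or equivalently evaluating the antiderivative F(x) = -x^5/5 + 5*x^4/4 - 5*x^3/3 - x^2/2 + 2*x at the endpoints):
  F(1) − F(−1) = 53/60 − (37/60) = 4/15.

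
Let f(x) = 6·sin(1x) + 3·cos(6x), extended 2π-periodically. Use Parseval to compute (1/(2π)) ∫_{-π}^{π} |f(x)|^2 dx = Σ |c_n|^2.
Σ |c_n|^2 = 45/2

Expand |f|^2 and use orthogonality of {sin(nx), cos(mx)} on [-π, π]:
  ∫_{-π}^{π} sin(nx)^2 dx = π, ∫ cos(mx)^2 dx = π, and cross terms integrate to 0.
So ∫_{-π}^{π} f(x)^2 dx = 6^2 · π + 3^2 · π = (36 + 9)π.
Divide by 2π: (36 + 9)/2 = 45/2.
By Parseval, this equals Σ |c_n|^2.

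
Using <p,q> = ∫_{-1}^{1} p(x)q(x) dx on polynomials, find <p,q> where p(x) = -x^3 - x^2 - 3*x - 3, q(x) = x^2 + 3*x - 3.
<p,q> = 52/5

Expand the product: p(x)·q(x) = -x^5 - 4*x^4 - 3*x^3 - 9*x^2 + 9.
∫_{-1}^{1} of each monomial x^k gives [2/(k+1) if k even, 0 if k odd]. Integrating term-by-term (or equivalently evaluating the antiderivative F(x) = -x^6/6 - 4*x^5/5 - 3*x^4/4 - 3*x^3 + 9*x at the endpoints):
  F(1) − F(−1) = 257/60 − (-367/60) = 52/5.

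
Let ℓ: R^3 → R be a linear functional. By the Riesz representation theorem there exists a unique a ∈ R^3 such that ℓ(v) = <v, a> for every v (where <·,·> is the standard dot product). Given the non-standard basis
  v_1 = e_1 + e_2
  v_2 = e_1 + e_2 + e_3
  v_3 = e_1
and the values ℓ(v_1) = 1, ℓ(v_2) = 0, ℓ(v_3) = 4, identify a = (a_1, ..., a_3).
a = (4, -3, -1)

Write a = (a_1, ..., a_3) in the standard basis. For each basis vector v_i, ℓ(v_i) = <v_i, a> is a linear equation in the a_j's. Collect the n equations into a matrix system V a = ℓ, where row i of V is v_i (expressed in the standard basis). Since V is invertible (lower-triangular with 1s on the diagonal, up to permutation), solve by back-substitution:
  V =
[[1, 1, 0],
 [1, 1, 1],
 [1, 0, 0]]
  V a = (1, 0, 4)
Solving gives a = (4, -3, -1).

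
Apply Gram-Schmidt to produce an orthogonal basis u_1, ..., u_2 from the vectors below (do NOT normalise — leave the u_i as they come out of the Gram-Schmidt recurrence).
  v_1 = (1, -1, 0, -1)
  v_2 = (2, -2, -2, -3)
Orthogonal basis:
  u_1 = (1, -1, 0, -1)
  u_2 = (-1/3, 1/3, -2, -2/3)

Apply the Gram-Schmidt recurrence
  u_1 = v_1
  u_i = v_i − Σ_{j<i} ((v_i · u_j) / (u_j · u_j)) · u_j.

Step by step this gives:
  u_1 = (1, -1, 0, -1)
  u_2 = (-1/3, 1/3, -2, -2/3)

Orthogonality check:
  u_2 · u_1 = 0 (should be 0)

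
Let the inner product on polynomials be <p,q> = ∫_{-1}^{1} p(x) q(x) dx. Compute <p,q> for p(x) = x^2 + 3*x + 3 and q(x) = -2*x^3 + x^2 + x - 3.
<p,q> = -18

Expand the product: p(x)·q(x) = -2*x^5 - 5*x^4 - 2*x^3 + 3*x^2 - 6*x - 9.
∫_{-1}^{1} of each monomial x^k gives [2/(k+1) if k even, 0 if k odd]. Integrating term-by-term (or equivalently evaluating the antiderivative F(x) = -x^6/3 - x^5 - x^4/2 + x^3 - 3*x^2 - 9*x at the endpoints):
  F(1) − F(−1) = -77/6 − (31/6) = -18.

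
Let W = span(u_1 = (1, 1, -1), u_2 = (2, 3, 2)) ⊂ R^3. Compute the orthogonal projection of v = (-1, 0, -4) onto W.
proj_W(v) = (1/14, -6/7, -53/14)

Set up U = [u_1 | ... | u_2] ∈ R^(3×2). The projector onto W = col(U) is P = U (U^T U)^(-1) U^T.
Compute U^T U =
  [3, 3]
  [3, 17],
and U^T v = (3, -10).
Solve U^T U · c = U^T v for the coefficients: c = (27/14, -13/14). The projection is proj_W(v) = U c.
Check: (v - proj_W(v)) · u_1 = 0  (should be 0).
Check: (v - proj_W(v)) · u_2 = 0  (should be 0).
Result: proj_W(v) = (1/14, -6/7, -53/14).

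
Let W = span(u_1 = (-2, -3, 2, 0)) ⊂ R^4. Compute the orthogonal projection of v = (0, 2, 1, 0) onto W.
proj_W(v) = (8/17, 12/17, -8/17, 0)

Set up U = [u_1 | ... | u_1] ∈ R^(4×1). The projector onto W = col(U) is P = U (U^T U)^(-1) U^T.
Compute U^T U =
  [17],
and U^T v = (-4).
Solve U^T U · c = U^T v for the coefficients: c = (-4/17). The projection is proj_W(v) = U c.
Check: (v - proj_W(v)) · u_1 = 0  (should be 0).
Result: proj_W(v) = (8/17, 12/17, -8/17, 0).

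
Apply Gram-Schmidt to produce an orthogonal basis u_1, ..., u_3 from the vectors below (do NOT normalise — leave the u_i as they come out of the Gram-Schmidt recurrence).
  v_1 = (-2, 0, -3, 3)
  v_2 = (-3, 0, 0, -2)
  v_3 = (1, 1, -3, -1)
Orthogonal basis:
  u_1 = (-2, 0, -3, 3)
  u_2 = (-3, 0, 0, -2)
  u_3 = (162/143, 1, -27/11, -243/143)

Apply the Gram-Schmidt recurrence
  u_1 = v_1
  u_i = v_i − Σ_{j<i} ((v_i · u_j) / (u_j · u_j)) · u_j.

Step by step this gives:
  u_1 = (-2, 0, -3, 3)
  u_2 = (-3, 0, 0, -2)
  u_3 = (162/143, 1, -27/11, -243/143)

Orthogonality check:
  u_2 · u_1 = 0 (should be 0)
  u_3 · u_1 = 0 (should be 0)
  u_3 · u_2 = 0 (should be 0)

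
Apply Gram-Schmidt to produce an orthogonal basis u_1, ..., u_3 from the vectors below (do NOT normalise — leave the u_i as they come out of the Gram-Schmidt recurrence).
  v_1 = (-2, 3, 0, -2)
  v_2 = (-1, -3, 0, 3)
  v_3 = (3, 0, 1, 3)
Orthogonal basis:
  u_1 = (-2, 3, 0, -2)
  u_2 = (-43/17, -12/17, 0, 25/17)
  u_3 = (54/77, 144/77, 1, 162/77)

Apply the Gram-Schmidt recurrence
  u_1 = v_1
  u_i = v_i − Σ_{j<i} ((v_i · u_j) / (u_j · u_j)) · u_j.

Step by step this gives:
  u_1 = (-2, 3, 0, -2)
  u_2 = (-43/17, -12/17, 0, 25/17)
  u_3 = (54/77, 144/77, 1, 162/77)

Orthogonality check:
  u_2 · u_1 = 0 (should be 0)
  u_3 · u_1 = 0 (should be 0)
  u_3 · u_2 = 0 (should be 0)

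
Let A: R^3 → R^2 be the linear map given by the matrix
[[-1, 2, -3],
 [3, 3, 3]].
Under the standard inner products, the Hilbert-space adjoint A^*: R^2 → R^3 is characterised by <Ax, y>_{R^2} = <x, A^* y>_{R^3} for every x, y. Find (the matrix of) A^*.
A^* = A^T =
[[-1, 3],
 [2, 3],
 [-3, 3]]

For real matrices with standard dot products, the defining identity <Ax, y> = <x, A^* y> gives (Ax)^T y = x^T (A^*) y, i.e. x^T A^T y = x^T (A^*) y. Since this holds for all x, y, we must have A^* = A^T. Therefore
A^* =
[[-1, 3],
 [2, 3],
 [-3, 3]].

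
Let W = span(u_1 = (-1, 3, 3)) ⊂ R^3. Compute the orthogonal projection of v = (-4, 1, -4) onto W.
proj_W(v) = (5/19, -15/19, -15/19)

Set up U = [u_1 | ... | u_1] ∈ R^(3×1). The projector onto W = col(U) is P = U (U^T U)^(-1) U^T.
Compute U^T U =
  [19],
and U^T v = (-5).
Solve U^T U · c = U^T v for the coefficients: c = (-5/19). The projection is proj_W(v) = U c.
Check: (v - proj_W(v)) · u_1 = 0  (should be 0).
Result: proj_W(v) = (5/19, -15/19, -15/19).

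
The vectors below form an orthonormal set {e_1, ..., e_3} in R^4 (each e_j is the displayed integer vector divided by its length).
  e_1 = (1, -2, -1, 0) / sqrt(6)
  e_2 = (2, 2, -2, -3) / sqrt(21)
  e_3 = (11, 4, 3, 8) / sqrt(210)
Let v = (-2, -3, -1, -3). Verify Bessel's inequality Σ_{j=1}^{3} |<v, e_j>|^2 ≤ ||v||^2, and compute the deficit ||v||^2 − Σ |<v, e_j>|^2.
Σ |<v, e_j>|^2 = 329/15; ||v||^2 = 23; deficit = 16/15

Write each e_j = u_j / sqrt(<u_j, u_j>) where u_j is the displayed integer vector. Then <v, e_j> = <v, u_j> / sqrt(<u_j, u_j>), so |<v, e_j>|^2 = <v, u_j>^2 / <u_j, u_j>.
Coefficients: <v, e_1> = 5/sqrt(6), <v, e_2> = 1/sqrt(21), <v, e_3> = -61/sqrt(210).
Square and sum: Σ |<v, e_j>|^2 = 329/15.
Compute ||v||^2 = v·v = 23.
Deficit = 23 − 329/15 = 16/15 ≥ 0, confirming Bessel's inequality. (The deficit equals ||v − Σ <v,e_j> e_j||^2, the squared distance from v to span{e_j}.)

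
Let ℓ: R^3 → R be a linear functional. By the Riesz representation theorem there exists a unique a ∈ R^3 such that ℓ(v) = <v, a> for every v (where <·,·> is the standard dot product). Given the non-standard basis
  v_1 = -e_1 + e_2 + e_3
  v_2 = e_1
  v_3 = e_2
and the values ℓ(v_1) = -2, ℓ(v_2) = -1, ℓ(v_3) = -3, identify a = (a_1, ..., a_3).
a = (-1, -3, 0)

Write a = (a_1, ..., a_3) in the standard basis. For each basis vector v_i, ℓ(v_i) = <v_i, a> is a linear equation in the a_j's. Collect the n equations into a matrix system V a = ℓ, where row i of V is v_i (expressed in the standard basis). Since V is invertible (lower-triangular with 1s on the diagonal, up to permutation), solve by back-substitution:
  V =
[[-1, 1, 1],
 [1, 0, 0],
 [0, 1, 0]]
  V a = (-2, -1, -3)
Solving gives a = (-1, -3, 0).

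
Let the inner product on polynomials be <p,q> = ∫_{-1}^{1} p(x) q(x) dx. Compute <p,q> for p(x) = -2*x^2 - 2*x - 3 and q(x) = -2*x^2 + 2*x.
<p,q> = 44/15

Expand the product: p(x)·q(x) = 4*x^4 + 2*x^2 - 6*x.
∫_{-1}^{1} of each monomial x^k gives [2/(k+1) if k even, 0 if k odd]. Integrating term-by-term (or equivalently evaluating the antiderivative F(x) = 4*x^5/5 + 2*x^3/3 - 3*x^2 at the endpoints):
  F(1) − F(−1) = -23/15 − (-67/15) = 44/15.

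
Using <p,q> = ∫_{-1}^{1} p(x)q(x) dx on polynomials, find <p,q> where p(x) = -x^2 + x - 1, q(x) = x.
<p,q> = 2/3

Expand the product: p(x)·q(x) = -x^3 + x^2 - x.
∫_{-1}^{1} of each monomial x^k gives [2/(k+1) if k even, 0 if k odd]. Integrating term-by-term (or equivalently evaluating the antiderivative F(x) = -x^4/4 + x^3/3 - x^2/2 at the endpoints):
  F(1) − F(−1) = -5/12 − (-13/12) = 2/3.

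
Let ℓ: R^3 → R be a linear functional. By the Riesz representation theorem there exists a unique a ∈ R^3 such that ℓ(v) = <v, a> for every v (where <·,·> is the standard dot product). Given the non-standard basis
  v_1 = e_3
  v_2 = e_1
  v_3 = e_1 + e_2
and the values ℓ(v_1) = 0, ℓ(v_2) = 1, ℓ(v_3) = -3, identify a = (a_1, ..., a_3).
a = (1, -4, 0)

Write a = (a_1, ..., a_3) in the standard basis. For each basis vector v_i, ℓ(v_i) = <v_i, a> is a linear equation in the a_j's. Collect the n equations into a matrix system V a = ℓ, where row i of V is v_i (expressed in the standard basis). Since V is invertible (lower-triangular with 1s on the diagonal, up to permutation), solve by back-substitution:
  V =
[[0, 0, 1],
 [1, 0, 0],
 [1, 1, 0]]
  V a = (0, 1, -3)
Solving gives a = (1, -4, 0).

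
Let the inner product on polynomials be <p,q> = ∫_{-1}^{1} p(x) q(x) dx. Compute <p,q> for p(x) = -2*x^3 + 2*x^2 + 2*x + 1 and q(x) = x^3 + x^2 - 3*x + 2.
<p,q> = 142/21

Expand the product: p(x)·q(x) = -2*x^6 + 10*x^4 - 7*x^3 - x^2 + x + 2.
∫_{-1}^{1} of each monomial x^k gives [2/(k+1) if k even, 0 if k odd]. Integrating term-by-term (or equivalently evaluating the antiderivative F(x) = -2*x^7/7 + 2*x^5 - 7*x^4/4 - x^3/3 + x^2/2 + 2*x at the endpoints):
  F(1) − F(−1) = 179/84 − (-389/84) = 142/21.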